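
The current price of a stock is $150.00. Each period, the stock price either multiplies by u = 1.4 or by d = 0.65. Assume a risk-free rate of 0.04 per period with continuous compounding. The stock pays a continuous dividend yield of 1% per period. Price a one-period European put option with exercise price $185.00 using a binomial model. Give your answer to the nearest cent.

Per-period risk-free factor R = e^0.04 = 1.0408; dividend-adjusted growth = e^(0.04−0.01) = 1.0305.
Risk-neutral probability p = (1.0305 − 0.65)/(1.4 − 0.65) = 0.3805/0.7500 = 0.5073
Terminal stock prices: S_u = 210, S_d = 97.5
Terminal payoffs (K − S): max(-25, 0) = 0, max(87.5, 0) = 87.5
Node 0 (S = 150): V_0 = e^(−0.04)·[0.5073·0.0000 + 0.4927·87.5000] = 41.4231

$41.42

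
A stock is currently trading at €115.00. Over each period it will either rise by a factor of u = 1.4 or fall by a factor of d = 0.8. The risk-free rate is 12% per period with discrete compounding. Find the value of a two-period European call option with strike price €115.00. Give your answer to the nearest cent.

Risk-neutral probability p = (1 + 0.12 − 0.8)/(1.4 − 0.8) = 0.3200/0.6000 = 0.5333
Terminal stock prices: S_uu = 225.4, S_ud = 128.8, S_dd = 73.6
Terminal payoffs (S − K): max(110.4, 0) = 110.4, max(13.8, 0) = 13.8, max(-41.4, 0) = 0
Node u (S = 161): V_u = 1/1.12·[0.5333·110.4000 + 0.4667·13.8000] = 58.3214
Node d (S = 92): V_d = 1/1.12·[0.5333·13.8000 + 0.4667·0.0000] = 6.5714
Node 0 (S = 115): V_0 = 1/1.12·[0.5333·58.3214 + 0.4667·6.5714] = 30.5102

€30.51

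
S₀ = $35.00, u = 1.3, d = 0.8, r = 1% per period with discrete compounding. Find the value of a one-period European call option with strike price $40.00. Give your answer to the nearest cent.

Risk-neutral probability p = (1 + 0.01 − 0.8)/(1.3 − 0.8) = 0.2100/0.5000 = 0.4200
Terminal stock prices: S_u = 45.5, S_d = 28
Terminal payoffs (S − K): max(5.5, 0) = 5.5, max(-12, 0) = 0
Node 0 (S = 35): V_0 = 1/1.01·[0.4200·5.5000 + 0.5800·0.0000] = 2.2871

$2.29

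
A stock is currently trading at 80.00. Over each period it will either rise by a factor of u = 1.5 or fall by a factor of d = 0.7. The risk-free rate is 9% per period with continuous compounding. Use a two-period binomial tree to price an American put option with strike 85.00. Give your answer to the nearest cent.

Risk-neutral probability p = (e^0.09 − 0.7)/(1.5 − 0.7) = 0.3942/0.8000 = 0.4927
Terminal stock prices: S_uu = 180, S_ud = 84, S_dd = 39.2
Terminal payoffs (K − S): max(-95, 0) = 0, max(1, 0) = 1, max(45.8, 0) = 45.8
Node u (S = 120): continuation = e^(−0.09)·[0.4927·0.0000 + 0.5073·1.0000] = 0.4636; exercise value = 0.0000 ≤ continuation, so V_u = 0.4636
Node d (S = 56): continuation = e^(−0.09)·[0.4927·1.0000 + 0.5073·45.8000] = 21.6842; exercise value = 29.0000 > continuation, so V_d = 29.0000 (exercise)
Node 0 (S = 80): continuation = e^(−0.09)·[0.4927·0.4636 + 0.5073·29.0000] = 13.6538; exercise value = 5.0000 ≤ continuation, so V_0 = 13.6538

13.65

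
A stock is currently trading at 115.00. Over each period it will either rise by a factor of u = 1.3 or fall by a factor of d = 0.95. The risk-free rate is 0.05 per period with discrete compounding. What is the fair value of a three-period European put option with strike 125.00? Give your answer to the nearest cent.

Risk-neutral probability p = (1 + 0.05 − 0.95)/(1.3 − 0.95) = 0.1000/0.3500 = 0.2857
Terminal stock prices: S_uuu = 252.7, S_uud = 184.6, S_udd = 134.9, S_ddd = 98.6
Terminal payoffs (K − S): max(-127.7, 0) = 0, max(-59.63, 0) = 0, max(-9.924, 0) = 0, max(26.4, 0) = 26.4
Node uu (S = 194.4): V_uu = 1/1.05·[0.2857·0.0000 + 0.7143·0.0000] = 0.0000
Node ud (S = 142): V_ud = 1/1.05·[0.2857·0.0000 + 0.7143·0.0000] = 0.0000
Node dd (S = 103.8): V_dd = 1/1.05·[0.2857·0.0000 + 0.7143·26.4019] = 17.9605
Node u (S = 149.5): V_u = 1/1.05·[0.2857·0.0000 + 0.7143·0.0000] = 0.0000
Node d (S = 109.2): V_d = 1/1.05·[0.2857·0.0000 + 0.7143·17.9605] = 12.2180
Node 0 (S = 115): V_0 = 1/1.05·[0.2857·0.0000 + 0.7143·12.2180] = 8.3116

8.31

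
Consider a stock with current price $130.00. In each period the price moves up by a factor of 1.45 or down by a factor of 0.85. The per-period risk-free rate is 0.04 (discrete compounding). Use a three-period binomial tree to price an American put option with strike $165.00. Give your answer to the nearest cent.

$39.60

Risk-neutral probability p = (1 + 0.04 − 0.85)/(1.45 − 0.85) = 0.1900/0.6000 = 0.3167
Terminal stock prices: S_uuu = 396.3, S_uud = 232.3, S_udd = 136.2, S_ddd = 79.84
Terminal payoffs (K − S): max(-231.3, 0) = 0, max(-67.33, 0) = 0, max(28.81, 0) = 28.81, max(85.16, 0) = 85.16
Node uu (S = 273.3): continuation = 1/1.04·[0.3167·0.0000 + 0.6833·0.0000] = 0.0000; exercise value = 0.0000 ≤ continuation, so V_uu = 0.0000
Node ud (S = 160.2): continuation = 1/1.04·[0.3167·0.0000 + 0.6833·28.8088] = 18.9288; exercise value = 4.7750 ≤ continuation, so V_ud = 18.9288
Node dd (S = 93.92): continuation = 1/1.04·[0.3167·28.8088 + 0.6833·85.1638] = 64.7288; exercise value = 71.0750 > continuation, so V_dd = 71.0750 (exercise)
Node u (S = 188.5): continuation = 1/1.04·[0.3167·0.0000 + 0.6833·18.9288] = 12.4372; exercise value = 0.0000 ≤ continuation, so V_u = 12.4372
Node d (S = 110.5): continuation = 1/1.04·[0.3167·18.9288 + 0.6833·71.0750] = 52.4635; exercise value = 54.5000 > continuation, so V_d = 54.5000 (exercise)
Node 0 (S = 130): continuation = 1/1.04·[0.3167·12.4372 + 0.6833·54.5000] = 39.5963; exercise value = 35.0000 ≤ continuation, so V_0 = 39.5963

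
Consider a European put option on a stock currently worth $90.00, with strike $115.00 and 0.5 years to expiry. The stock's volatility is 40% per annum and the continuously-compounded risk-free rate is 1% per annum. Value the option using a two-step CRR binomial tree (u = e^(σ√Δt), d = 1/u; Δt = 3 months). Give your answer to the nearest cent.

CRR parameters: u = e^(σ√Δt) = e^(0.4·√0.25) = 1.2214, d = 1/u = 0.8187
Per-period rate: rΔt = 0.01·0.25 = 0.0025, so R = e^0.0025 = 1.0025
Risk-neutral probability p = (e^0.0025 − 0.8187)/(1.2214 − 0.8187) = 0.1838/0.4027 = 0.4564
Terminal stock prices: S_uu = 134.3, S_ud = 90, S_dd = 60.33
Terminal payoffs (K − S): max(-19.26, 0) = 0, max(25, 0) = 25, max(54.67, 0) = 54.67
Node u (S = 109.9): V_u = e^(−0.0025)·[0.4564·0.0000 + 0.5436·25.0000] = 13.5565
Node d (S = 73.69): V_d = e^(−0.0025)·[0.4564·25.0000 + 0.5436·54.6712] = 41.0271
Node 0 (S = 90): V_0 = e^(−0.0025)·[0.4564·13.5565 + 0.5436·41.0271] = 28.4189

$28.42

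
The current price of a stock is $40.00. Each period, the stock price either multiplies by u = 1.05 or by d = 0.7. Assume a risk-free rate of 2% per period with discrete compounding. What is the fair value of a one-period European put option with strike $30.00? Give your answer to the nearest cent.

Risk-neutral probability p = (1 + 0.02 − 0.7)/(1.05 − 0.7) = 0.3200/0.3500 = 0.9143
Terminal stock prices: S_u = 42, S_d = 28
Terminal payoffs (K − S): max(-12, 0) = 0, max(2, 0) = 2
Node 0 (S = 40): V_0 = 1/1.02·[0.9143·0.0000 + 0.0857·2.0000] = 0.1681

$0.17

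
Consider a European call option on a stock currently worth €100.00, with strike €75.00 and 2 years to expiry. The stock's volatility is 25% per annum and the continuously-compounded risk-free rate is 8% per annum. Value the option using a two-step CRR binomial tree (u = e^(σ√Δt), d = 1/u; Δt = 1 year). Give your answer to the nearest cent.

€38.02

CRR parameters: u = e^(σ√Δt) = e^(0.25·√1) = 1.2840, d = 1/u = 0.7788
Per-period rate: rΔt = 0.08·1 = 0.08, so R = e^0.08 = 1.0833
Risk-neutral probability p = (e^0.08 − 0.7788)/(1.2840 − 0.7788) = 0.3045/0.5052 = 0.6027
Terminal stock prices: S_uu = 164.9, S_ud = 100, S_dd = 60.65
Terminal payoffs (S − K): max(89.87, 0) = 89.87, max(25, 0) = 25, max(-14.35, 0) = 0
Node u (S = 128.4): V_u = e^(−0.08)·[0.6027·89.8721 + 0.3973·25.0000] = 59.1688
Node d (S = 77.88): V_d = e^(−0.08)·[0.6027·25.0000 + 0.3973·0.0000] = 13.9085
Node 0 (S = 100): V_0 = e^(−0.08)·[0.6027·59.1688 + 0.3973·13.9085] = 38.0192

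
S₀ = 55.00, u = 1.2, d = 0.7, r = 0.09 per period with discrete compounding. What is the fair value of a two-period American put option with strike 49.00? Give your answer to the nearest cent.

Risk-neutral probability p = (1 + 0.09 − 0.7)/(1.2 − 0.7) = 0.3900/0.5000 = 0.7800
Terminal stock prices: S_uu = 79.2, S_ud = 46.2, S_dd = 26.95
Terminal payoffs (K − S): max(-30.2, 0) = 0, max(2.8, 0) = 2.8, max(22.05, 0) = 22.05
Node u (S = 66): continuation = 1/1.09·[0.7800·0.0000 + 0.2200·2.8000] = 0.5651; exercise value = 0.0000 ≤ continuation, so V_u = 0.5651
Node d (S = 38.5): continuation = 1/1.09·[0.7800·2.8000 + 0.2200·22.0500] = 6.4541; exercise value = 10.5000 > continuation, so V_d = 10.5000 (exercise)
Node 0 (S = 55): continuation = 1/1.09·[0.7800·0.5651 + 0.2200·10.5000] = 2.5237; exercise value = 0.0000 ≤ continuation, so V_0 = 2.5237

2.52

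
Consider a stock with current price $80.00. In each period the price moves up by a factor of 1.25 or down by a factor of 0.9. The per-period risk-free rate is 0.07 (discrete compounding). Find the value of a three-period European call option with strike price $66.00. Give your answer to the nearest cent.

Risk-neutral probability p = (1 + 0.07 − 0.9)/(1.25 − 0.9) = 0.1700/0.3500 = 0.4857
Terminal stock prices: S_uuu = 156.2, S_uud = 112.5, S_udd = 81, S_ddd = 58.32
Terminal payoffs (S − K): max(90.25, 0) = 90.25, max(46.5, 0) = 46.5, max(15, 0) = 15, max(-7.68, 0) = 0
Node uu (S = 125): V_uu = 1/1.07·[0.4857·90.2500 + 0.5143·46.5000] = 63.3178
Node ud (S = 90): V_ud = 1/1.07·[0.4857·46.5000 + 0.5143·15.0000] = 28.3178
Node dd (S = 64.8): V_dd = 1/1.07·[0.4857·15.0000 + 0.5143·0.0000] = 6.8091
Node u (S = 100): V_u = 1/1.07·[0.4857·63.3178 + 0.5143·28.3178] = 42.3530
Node d (S = 72): V_d = 1/1.07·[0.4857·28.3178 + 0.5143·6.8091] = 16.1272
Node 0 (S = 80): V_0 = 1/1.07·[0.4857·42.3530 + 0.5143·16.1272] = 26.9771

$26.98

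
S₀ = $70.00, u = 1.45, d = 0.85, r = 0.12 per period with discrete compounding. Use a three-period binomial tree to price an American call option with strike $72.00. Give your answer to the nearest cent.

$22.19

Risk-neutral probability p = (1 + 0.12 − 0.85)/(1.45 − 0.85) = 0.2700/0.6000 = 0.4500
Terminal stock prices: S_uuu = 213.4, S_uud = 125.1, S_udd = 73.33, S_ddd = 42.99
Terminal payoffs (S − K): max(141.4, 0) = 141.4, max(53.1, 0) = 53.1, max(1.334, 0) = 1.334, max(-29.01, 0) = 0
Node uu (S = 147.2): continuation = 1/1.12·[0.4500·141.4038 + 0.5500·53.0988] = 82.8893; exercise value = 75.1750 ≤ continuation, so V_uu = 82.8893
Node ud (S = 86.27): continuation = 1/1.12·[0.4500·53.0988 + 0.5500·1.3337] = 21.9893; exercise value = 14.2750 ≤ continuation, so V_ud = 21.9893
Node dd (S = 50.57): continuation = 1/1.12·[0.4500·1.3337 + 0.5500·0.0000] = 0.5359; exercise value = 0.0000 ≤ continuation, so V_dd = 0.5359
Node u (S = 101.5): continuation = 1/1.12·[0.4500·82.8893 + 0.5500·21.9893] = 44.1020; exercise value = 29.5000 ≤ continuation, so V_u = 44.1020
Node d (S = 59.5): continuation = 1/1.12·[0.4500·21.9893 + 0.5500·0.5359] = 9.0981; exercise value = 0.0000 ≤ continuation, so V_d = 9.0981
Node 0 (S = 70): continuation = 1/1.12·[0.4500·44.1020 + 0.5500·9.0981] = 22.1874; exercise value = 0.0000 ≤ continuation, so V_0 = 22.1874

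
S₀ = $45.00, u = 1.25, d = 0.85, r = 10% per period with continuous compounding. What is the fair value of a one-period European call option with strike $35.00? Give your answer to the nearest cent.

$13.33

Risk-neutral probability p = (e^0.1 − 0.85)/(1.25 − 0.85) = 0.2552/0.4000 = 0.6379
Terminal stock prices: S_u = 56.25, S_d = 38.25
Terminal payoffs (S − K): max(21.25, 0) = 21.25, max(3.25, 0) = 3.25
Node 0 (S = 45): V_0 = e^(−0.1)·[0.6379·21.2500 + 0.3621·3.2500] = 13.3307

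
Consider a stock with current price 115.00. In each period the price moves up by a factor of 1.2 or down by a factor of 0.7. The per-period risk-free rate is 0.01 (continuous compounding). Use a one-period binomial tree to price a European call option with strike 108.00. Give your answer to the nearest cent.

18.42

Risk-neutral probability p = (e^0.01 − 0.7)/(1.2 − 0.7) = 0.3101/0.5000 = 0.6201
Terminal stock prices: S_u = 138, S_d = 80.5
Terminal payoffs (S − K): max(30, 0) = 30, max(-27.5, 0) = 0
Node 0 (S = 115): V_0 = e^(−0.01)·[0.6201·30.0000 + 0.3799·0.0000] = 18.4179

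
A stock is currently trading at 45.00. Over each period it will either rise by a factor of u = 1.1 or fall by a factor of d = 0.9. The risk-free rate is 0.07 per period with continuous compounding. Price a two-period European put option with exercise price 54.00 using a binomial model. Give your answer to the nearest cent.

2.24

Risk-neutral probability p = (e^0.07 − 0.9)/(1.1 − 0.9) = 0.1725/0.2000 = 0.8625
Terminal stock prices: S_uu = 54.45, S_ud = 44.55, S_dd = 36.45
Terminal payoffs (K − S): max(-0.45, 0) = 0, max(9.45, 0) = 9.45, max(17.55, 0) = 17.55
Node u (S = 49.5): V_u = e^(−0.07)·[0.8625·0.0000 + 0.1375·9.4500] = 1.2112
Node d (S = 40.5): V_d = e^(−0.07)·[0.8625·9.4500 + 0.1375·17.5500] = 9.8493
Node 0 (S = 45): V_0 = e^(−0.07)·[0.8625·1.2112 + 0.1375·9.8493] = 2.2364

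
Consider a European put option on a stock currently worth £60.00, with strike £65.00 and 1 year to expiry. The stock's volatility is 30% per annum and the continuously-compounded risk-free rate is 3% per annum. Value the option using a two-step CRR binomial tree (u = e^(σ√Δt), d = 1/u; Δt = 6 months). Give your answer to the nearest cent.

£9.11

CRR parameters: u = e^(σ√Δt) = e^(0.3·√0.5) = 1.2363, d = 1/u = 0.8089
Per-period rate: rΔt = 0.03·0.5 = 0.015, so R = e^0.015 = 1.0151
Risk-neutral probability p = (e^0.015 − 0.8089)/(1.2363 − 0.8089) = 0.2063/0.4275 = 0.4825
Terminal stock prices: S_uu = 91.71, S_ud = 60, S_dd = 39.26
Terminal payoffs (K − S): max(-26.71, 0) = 0, max(5, 0) = 5, max(25.74, 0) = 25.74
Node u (S = 74.18): V_u = e^(−0.015)·[0.4825·0.0000 + 0.5175·5.0000] = 2.5489
Node d (S = 48.53): V_d = e^(−0.015)·[0.4825·5.0000 + 0.5175·25.7449] = 15.5008
Node 0 (S = 60): V_0 = e^(−0.015)·[0.4825·2.5489 + 0.5175·15.5008] = 9.1135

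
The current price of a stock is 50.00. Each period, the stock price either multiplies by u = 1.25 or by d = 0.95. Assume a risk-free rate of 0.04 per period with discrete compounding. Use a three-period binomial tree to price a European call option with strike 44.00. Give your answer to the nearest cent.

Risk-neutral probability p = (1 + 0.04 − 0.95)/(1.25 − 0.95) = 0.0900/0.3000 = 0.3000
Terminal stock prices: S_uuu = 97.66, S_uud = 74.22, S_udd = 56.41, S_ddd = 42.87
Terminal payoffs (S − K): max(53.66, 0) = 53.66, max(30.22, 0) = 30.22, max(12.41, 0) = 12.41, max(-1.131, 0) = 0
Node uu (S = 78.12): V_uu = 1/1.04·[0.3000·53.6562 + 0.7000·30.2188] = 35.8173
Node ud (S = 59.38): V_ud = 1/1.04·[0.3000·30.2188 + 0.7000·12.4062] = 17.0673
Node dd (S = 45.12): V_dd = 1/1.04·[0.3000·12.4062 + 0.7000·0.0000] = 3.5787
Node u (S = 62.5): V_u = 1/1.04·[0.3000·35.8173 + 0.7000·17.0673] = 21.8195
Node d (S = 47.5): V_d = 1/1.04·[0.3000·17.0673 + 0.7000·3.5787] = 7.3320
Node 0 (S = 50): V_0 = 1/1.04·[0.3000·21.8195 + 0.7000·7.3320] = 11.2291

11.23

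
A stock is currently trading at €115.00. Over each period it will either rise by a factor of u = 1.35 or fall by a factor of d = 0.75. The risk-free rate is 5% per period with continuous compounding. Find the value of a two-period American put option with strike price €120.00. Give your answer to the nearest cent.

Risk-neutral probability p = (e^0.05 − 0.75)/(1.35 − 0.75) = 0.3013/0.6000 = 0.5021
Terminal stock prices: S_uu = 209.6, S_ud = 116.4, S_dd = 64.69
Terminal payoffs (K − S): max(-89.59, 0) = 0, max(3.562, 0) = 3.562, max(55.31, 0) = 55.31
Node u (S = 155.2): continuation = e^(−0.05)·[0.5021·0.0000 + 0.4979·3.5625] = 1.6872; exercise value = 0.0000 ≤ continuation, so V_u = 1.6872
Node d (S = 86.25): continuation = e^(−0.05)·[0.5021·3.5625 + 0.4979·55.3125] = 27.8975; exercise value = 33.7500 > continuation, so V_d = 33.7500 (exercise)
Node 0 (S = 115): continuation = e^(−0.05)·[0.5021·1.6872 + 0.4979·33.7500] = 16.7898; exercise value = 5.0000 ≤ continuation, so V_0 = 16.7898

€16.79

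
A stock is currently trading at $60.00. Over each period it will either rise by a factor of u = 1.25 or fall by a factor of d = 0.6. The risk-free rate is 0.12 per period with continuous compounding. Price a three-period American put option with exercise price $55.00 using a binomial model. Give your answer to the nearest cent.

$4.38

Risk-neutral probability p = (e^0.12 − 0.6)/(1.25 − 0.6) = 0.5275/0.6500 = 0.8115
Terminal stock prices: S_uuu = 117.2, S_uud = 56.25, S_udd = 27, S_ddd = 12.96
Terminal payoffs (K − S): max(-62.19, 0) = 0, max(-1.25, 0) = 0, max(28, 0) = 28, max(42.04, 0) = 42.04
Node uu (S = 93.75): continuation = e^(−0.12)·[0.8115·0.0000 + 0.1885·0.0000] = 0.0000; exercise value = 0.0000 ≤ continuation, so V_uu = 0.0000
Node ud (S = 45): continuation = e^(−0.12)·[0.8115·0.0000 + 0.1885·28.0000] = 4.6803; exercise value = 10.0000 > continuation, so V_ud = 10.0000 (exercise)
Node dd (S = 21.6): continuation = e^(−0.12)·[0.8115·28.0000 + 0.1885·42.0400] = 27.1806; exercise value = 33.4000 > continuation, so V_dd = 33.4000 (exercise)
Node u (S = 75): continuation = e^(−0.12)·[0.8115·0.0000 + 0.1885·10.0000] = 1.6715; exercise value = 0.0000 ≤ continuation, so V_u = 1.6715
Node d (S = 36): continuation = e^(−0.12)·[0.8115·10.0000 + 0.1885·33.4000] = 12.7806; exercise value = 19.0000 > continuation, so V_d = 19.0000 (exercise)
Node 0 (S = 60): continuation = e^(−0.12)·[0.8115·1.6715 + 0.1885·19.0000] = 4.3791; exercise value = 0.0000 ≤ continuation, so V_0 = 4.3791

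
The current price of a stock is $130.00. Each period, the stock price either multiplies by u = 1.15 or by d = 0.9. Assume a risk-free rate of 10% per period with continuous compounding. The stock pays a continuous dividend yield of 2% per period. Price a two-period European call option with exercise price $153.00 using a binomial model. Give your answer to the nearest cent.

$8.33

Per-period risk-free factor R = e^0.1 = 1.1052; dividend-adjusted growth = e^(0.1−0.02) = 1.0833.
Risk-neutral probability p = (1.0833 − 0.9)/(1.15 − 0.9) = 0.1833/0.2500 = 0.7331
Terminal stock prices: S_uu = 171.9, S_ud = 134.6, S_dd = 105.3
Terminal payoffs (S − K): max(18.92, 0) = 18.92, max(-18.45, 0) = 0, max(-47.7, 0) = 0
Node u (S = 149.5): V_u = e^(−0.1)·[0.7331·18.9250 + 0.2669·0.0000] = 12.5545
Node d (S = 117): V_d = e^(−0.1)·[0.7331·0.0000 + 0.2669·0.0000] = 0.0000
Node 0 (S = 130): V_0 = e^(−0.1)·[0.7331·12.5545 + 0.2669·0.0000] = 8.3284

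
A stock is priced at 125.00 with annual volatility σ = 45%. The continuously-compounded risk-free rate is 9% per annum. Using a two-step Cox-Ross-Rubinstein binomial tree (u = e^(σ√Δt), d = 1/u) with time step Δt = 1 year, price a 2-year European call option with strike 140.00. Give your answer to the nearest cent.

CRR parameters: u = e^(σ√Δt) = e^(0.45·√1) = 1.5683, d = 1/u = 0.6376
Per-period rate: rΔt = 0.09·1 = 0.09, so R = e^0.09 = 1.0942
Risk-neutral probability p = (e^0.09 − 0.6376)/(1.5683 − 0.6376) = 0.4565/0.9307 = 0.4905
Terminal stock prices: S_uu = 307.5, S_ud = 125, S_dd = 50.82
Terminal payoffs (S − K): max(167.5, 0) = 167.5, max(-15, 0) = 0, max(-89.18, 0) = 0
Node u (S = 196): V_u = e^(−0.09)·[0.4905·167.4504 + 0.5095·0.0000] = 75.0727
Node d (S = 79.7): V_d = e^(−0.09)·[0.4905·0.0000 + 0.5095·0.0000] = 0.0000
Node 0 (S = 125): V_0 = e^(−0.09)·[0.4905·75.0727 + 0.5095·0.0000] = 33.6572

33.66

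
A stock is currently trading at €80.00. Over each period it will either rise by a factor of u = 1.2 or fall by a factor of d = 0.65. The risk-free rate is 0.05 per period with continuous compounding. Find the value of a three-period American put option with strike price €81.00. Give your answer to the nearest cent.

Risk-neutral probability p = (e^0.05 − 0.65)/(1.2 − 0.65) = 0.4013/0.5500 = 0.7296
Terminal stock prices: S_uuu = 138.2, S_uud = 74.88, S_udd = 40.56, S_ddd = 21.97
Terminal payoffs (K − S): max(-57.24, 0) = 0, max(6.12, 0) = 6.12, max(40.44, 0) = 40.44, max(59.03, 0) = 59.03
Node uu (S = 115.2): continuation = e^(−0.05)·[0.7296·0.0000 + 0.2704·6.1200] = 1.5742; exercise value = 0.0000 ≤ continuation, so V_uu = 1.5742
Node ud (S = 62.4): continuation = e^(−0.05)·[0.7296·6.1200 + 0.2704·40.4400] = 14.6496; exercise value = 18.6000 > continuation, so V_ud = 18.6000 (exercise)
Node dd (S = 33.8): continuation = e^(−0.05)·[0.7296·40.4400 + 0.2704·59.0300] = 43.2496; exercise value = 47.2000 > continuation, so V_dd = 47.2000 (exercise)
Node u (S = 96): continuation = e^(−0.05)·[0.7296·1.5742 + 0.2704·18.6000] = 5.8770; exercise value = 0.0000 ≤ continuation, so V_u = 5.8770
Node d (S = 52): continuation = e^(−0.05)·[0.7296·18.6000 + 0.2704·47.2000] = 25.0496; exercise value = 29.0000 > continuation, so V_d = 29.0000 (exercise)
Node 0 (S = 80): continuation = e^(−0.05)·[0.7296·5.8770 + 0.2704·29.0000] = 11.5382; exercise value = 1.0000 ≤ continuation, so V_0 = 11.5382

€11.54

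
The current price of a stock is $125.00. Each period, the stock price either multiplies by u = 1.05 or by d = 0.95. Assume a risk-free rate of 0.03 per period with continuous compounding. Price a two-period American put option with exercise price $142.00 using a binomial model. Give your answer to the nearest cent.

Risk-neutral probability p = (e^0.03 − 0.95)/(1.05 − 0.95) = 0.0805/0.1000 = 0.8045
Terminal stock prices: S_uu = 137.8, S_ud = 124.7, S_dd = 112.8
Terminal payoffs (K − S): max(4.188, 0) = 4.188, max(17.31, 0) = 17.31, max(29.19, 0) = 29.19
Node u (S = 131.2): continuation = e^(−0.03)·[0.8045·4.1875 + 0.1955·17.3125] = 6.5533; exercise value = 10.7500 > continuation, so V_u = 10.7500 (exercise)
Node d (S = 118.8): continuation = e^(−0.03)·[0.8045·17.3125 + 0.1955·29.1875] = 19.0533; exercise value = 23.2500 > continuation, so V_d = 23.2500 (exercise)
Node 0 (S = 125): continuation = e^(−0.03)·[0.8045·10.7500 + 0.1955·23.2500] = 12.8033; exercise value = 17.0000 > continuation, so V_0 = 17.0000 (exercise)

$17.00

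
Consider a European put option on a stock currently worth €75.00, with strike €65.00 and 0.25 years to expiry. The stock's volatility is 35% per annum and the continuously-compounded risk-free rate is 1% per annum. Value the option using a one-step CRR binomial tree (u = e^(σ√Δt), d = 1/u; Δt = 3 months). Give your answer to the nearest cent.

CRR parameters: u = e^(σ√Δt) = e^(0.35·√0.25) = 1.1912, d = 1/u = 0.8395
Per-period rate: rΔt = 0.01·0.25 = 0.0025, so R = e^0.0025 = 1.0025
Risk-neutral probability p = (e^0.0025 − 0.8395)/(1.1912 − 0.8395) = 0.1630/0.3518 = 0.4635
Terminal stock prices: S_u = 89.34, S_d = 62.96
Terminal payoffs (K − S): max(-24.34, 0) = 0, max(2.041, 0) = 2.041
Node 0 (S = 75): V_0 = e^(−0.0025)·[0.4635·0.0000 + 0.5365·2.0407] = 1.0922

€1.09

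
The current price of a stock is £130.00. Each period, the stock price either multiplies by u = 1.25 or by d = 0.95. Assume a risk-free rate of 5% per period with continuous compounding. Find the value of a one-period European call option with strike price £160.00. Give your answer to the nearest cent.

£0.80

Risk-neutral probability p = (e^0.05 − 0.95)/(1.25 − 0.95) = 0.1013/0.3000 = 0.3376
Terminal stock prices: S_u = 162.5, S_d = 123.5
Terminal payoffs (S − K): max(2.5, 0) = 2.5, max(-36.5, 0) = 0
Node 0 (S = 130): V_0 = e^(−0.05)·[0.3376·2.5000 + 0.6624·0.0000] = 0.8028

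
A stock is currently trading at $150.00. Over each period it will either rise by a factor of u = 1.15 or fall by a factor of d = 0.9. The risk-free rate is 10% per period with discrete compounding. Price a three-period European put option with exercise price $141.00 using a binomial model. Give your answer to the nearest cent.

$0.28

Risk-neutral probability p = (1 + 0.1 − 0.9)/(1.15 − 0.9) = 0.2000/0.2500 = 0.8000
Terminal stock prices: S_uuu = 228.1, S_uud = 178.5, S_udd = 139.7, S_ddd = 109.4
Terminal payoffs (K − S): max(-87.13, 0) = 0, max(-37.54, 0) = 0, max(1.275, 0) = 1.275, max(31.65, 0) = 31.65
Node uu (S = 198.4): V_uu = 1/1.1·[0.8000·0.0000 + 0.2000·0.0000] = 0.0000
Node ud (S = 155.2): V_ud = 1/1.1·[0.8000·0.0000 + 0.2000·1.2750] = 0.2318
Node dd (S = 121.5): V_dd = 1/1.1·[0.8000·1.2750 + 0.2000·31.6500] = 6.6818
Node u (S = 172.5): V_u = 1/1.1·[0.8000·0.0000 + 0.2000·0.2318] = 0.0421
Node d (S = 135): V_d = 1/1.1·[0.8000·0.2318 + 0.2000·6.6818] = 1.3835
Node 0 (S = 150): V_0 = 1/1.1·[0.8000·0.0421 + 0.2000·1.3835] = 0.2822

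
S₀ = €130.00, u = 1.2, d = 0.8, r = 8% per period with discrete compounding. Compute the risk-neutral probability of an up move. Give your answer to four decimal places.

Risk-neutral probability p = (1 + 0.08 − 0.8)/(1.2 − 0.8) = 0.2800/0.4000 = 0.7000

p = 0.7000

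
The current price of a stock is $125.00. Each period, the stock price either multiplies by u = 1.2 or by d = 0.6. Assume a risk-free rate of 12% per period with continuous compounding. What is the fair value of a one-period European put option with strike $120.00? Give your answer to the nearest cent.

$4.82

Risk-neutral probability p = (e^0.12 − 0.6)/(1.2 − 0.6) = 0.5275/0.6000 = 0.8792
Terminal stock prices: S_u = 150, S_d = 75
Terminal payoffs (K − S): max(-30, 0) = 0, max(45, 0) = 45
Node 0 (S = 125): V_0 = e^(−0.12)·[0.8792·0.0000 + 0.1208·45.0000] = 4.8228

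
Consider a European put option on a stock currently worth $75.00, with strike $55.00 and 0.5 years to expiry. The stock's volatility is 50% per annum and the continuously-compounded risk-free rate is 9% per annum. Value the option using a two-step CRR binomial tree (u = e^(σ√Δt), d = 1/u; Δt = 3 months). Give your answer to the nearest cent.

CRR parameters: u = e^(σ√Δt) = e^(0.5·√0.25) = 1.2840, d = 1/u = 0.7788
Per-period rate: rΔt = 0.09·0.25 = 0.0225, so R = e^0.0225 = 1.0228
Risk-neutral probability p = (e^0.0225 − 0.7788)/(1.2840 − 0.7788) = 0.2440/0.5052 = 0.4829
Terminal stock prices: S_uu = 123.7, S_ud = 75, S_dd = 45.49
Terminal payoffs (K − S): max(-68.65, 0) = 0, max(-20, 0) = 0, max(9.51, 0) = 9.51
Node u (S = 96.3): V_u = e^(−0.0225)·[0.4829·0.0000 + 0.5171·0.0000] = 0.0000
Node d (S = 58.41): V_d = e^(−0.0225)·[0.4829·0.0000 + 0.5171·9.5102] = 4.8087
Node 0 (S = 75): V_0 = e^(−0.0225)·[0.4829·0.0000 + 0.5171·4.8087] = 2.4314

$2.43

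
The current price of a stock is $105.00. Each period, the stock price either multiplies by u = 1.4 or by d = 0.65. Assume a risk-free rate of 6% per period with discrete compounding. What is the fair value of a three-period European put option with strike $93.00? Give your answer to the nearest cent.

Risk-neutral probability p = (1 + 0.06 − 0.65)/(1.4 − 0.65) = 0.4100/0.7500 = 0.5467
Terminal stock prices: S_uuu = 288.1, S_uud = 133.8, S_udd = 62.11, S_ddd = 28.84
Terminal payoffs (K − S): max(-195.1, 0) = 0, max(-40.77, 0) = 0, max(30.89, 0) = 30.89, max(64.16, 0) = 64.16
Node uu (S = 205.8): V_uu = 1/1.06·[0.5467·0.0000 + 0.4533·0.0000] = 0.0000
Node ud (S = 95.55): V_ud = 1/1.06·[0.5467·0.0000 + 0.4533·30.8925] = 13.2119
Node dd (S = 44.36): V_dd = 1/1.06·[0.5467·30.8925 + 0.4533·64.1644] = 43.3733
Node u (S = 147): V_u = 1/1.06·[0.5467·0.0000 + 0.4533·13.2119] = 5.6504
Node d (S = 68.25): V_d = 1/1.06·[0.5467·13.2119 + 0.4533·43.3733] = 25.3633
Node 0 (S = 105): V_0 = 1/1.06·[0.5467·5.6504 + 0.4533·25.3633] = 13.7612

$13.76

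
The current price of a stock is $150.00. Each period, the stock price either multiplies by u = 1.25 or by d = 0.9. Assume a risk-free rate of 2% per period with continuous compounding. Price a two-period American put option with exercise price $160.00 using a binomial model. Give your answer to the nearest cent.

$16.09

Risk-neutral probability p = (e^0.02 − 0.9)/(1.25 − 0.9) = 0.1202/0.3500 = 0.3434
Terminal stock prices: S_uu = 234.4, S_ud = 168.8, S_dd = 121.5
Terminal payoffs (K − S): max(-74.38, 0) = 0, max(-8.75, 0) = 0, max(38.5, 0) = 38.5
Node u (S = 187.5): continuation = e^(−0.02)·[0.3434·0.0000 + 0.6566·0.0000] = 0.0000; exercise value = 0.0000 ≤ continuation, so V_u = 0.0000
Node d (S = 135): continuation = e^(−0.02)·[0.3434·0.0000 + 0.6566·38.5000] = 24.7773; exercise value = 25.0000 > continuation, so V_d = 25.0000 (exercise)
Node 0 (S = 150): continuation = e^(−0.02)·[0.3434·0.0000 + 0.6566·25.0000] = 16.0892; exercise value = 10.0000 ≤ continuation, so V_0 = 16.0892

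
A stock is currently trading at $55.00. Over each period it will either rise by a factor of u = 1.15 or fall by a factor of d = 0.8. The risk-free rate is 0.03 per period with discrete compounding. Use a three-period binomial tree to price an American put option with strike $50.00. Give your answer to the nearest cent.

$2.99

Risk-neutral probability p = (1 + 0.03 − 0.8)/(1.15 − 0.8) = 0.2300/0.3500 = 0.6571
Terminal stock prices: S_uuu = 83.65, S_uud = 58.19, S_udd = 40.48, S_ddd = 28.16
Terminal payoffs (K − S): max(-33.65, 0) = 0, max(-8.19, 0) = 0, max(9.52, 0) = 9.52, max(21.84, 0) = 21.84
Node uu (S = 72.74): continuation = 1/1.03·[0.6571·0.0000 + 0.3429·0.0000] = 0.0000; exercise value = 0.0000 ≤ continuation, so V_uu = 0.0000
Node ud (S = 50.6): continuation = 1/1.03·[0.6571·0.0000 + 0.3429·9.5200] = 3.1689; exercise value = 0.0000 ≤ continuation, so V_ud = 3.1689
Node dd (S = 35.2): continuation = 1/1.03·[0.6571·9.5200 + 0.3429·21.8400] = 13.3437; exercise value = 14.8000 > continuation, so V_dd = 14.8000 (exercise)
Node u (S = 63.25): continuation = 1/1.03·[0.6571·0.0000 + 0.3429·3.1689] = 1.0548; exercise value = 0.0000 ≤ continuation, so V_u = 1.0548
Node d (S = 44): continuation = 1/1.03·[0.6571·3.1689 + 0.3429·14.8000] = 6.9483; exercise value = 6.0000 ≤ continuation, so V_d = 6.9483
Node 0 (S = 55): continuation = 1/1.03·[0.6571·1.0548 + 0.3429·6.9483] = 2.9859; exercise value = 0.0000 ≤ continuation, so V_0 = 2.9859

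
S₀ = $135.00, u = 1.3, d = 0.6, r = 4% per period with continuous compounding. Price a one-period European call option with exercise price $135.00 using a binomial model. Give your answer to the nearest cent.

$24.50

Risk-neutral probability p = (e^0.04 − 0.6)/(1.3 − 0.6) = 0.4408/0.7000 = 0.6297
Terminal stock prices: S_u = 175.5, S_d = 81
Terminal payoffs (S − K): max(40.5, 0) = 40.5, max(-54, 0) = 0
Node 0 (S = 135): V_0 = e^(−0.04)·[0.6297·40.5000 + 0.3703·0.0000] = 24.5040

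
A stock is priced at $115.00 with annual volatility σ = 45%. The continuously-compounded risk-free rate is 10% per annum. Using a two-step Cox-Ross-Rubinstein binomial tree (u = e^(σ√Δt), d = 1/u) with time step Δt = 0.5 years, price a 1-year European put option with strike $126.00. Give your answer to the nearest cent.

$19.69

CRR parameters: u = e^(σ√Δt) = e^(0.45·√0.5) = 1.3746, d = 1/u = 0.7275
Per-period rate: rΔt = 0.1·0.5 = 0.05, so R = e^0.05 = 1.0513
Risk-neutral probability p = (e^0.05 − 0.7275)/(1.3746 − 0.7275) = 0.3238/0.6472 = 0.5003
Terminal stock prices: S_uu = 217.3, S_ud = 115, S_dd = 60.86
Terminal payoffs (K − S): max(-91.31, 0) = 0, max(11, 0) = 11, max(65.14, 0) = 65.14
Node u (S = 158.1): V_u = e^(−0.05)·[0.5003·0.0000 + 0.4997·11.0000] = 5.2282
Node d (S = 83.66): V_d = e^(−0.05)·[0.5003·11.0000 + 0.4997·65.1424] = 36.1972
Node 0 (S = 115): V_0 = e^(−0.05)·[0.5003·5.2282 + 0.4997·36.1972] = 19.6926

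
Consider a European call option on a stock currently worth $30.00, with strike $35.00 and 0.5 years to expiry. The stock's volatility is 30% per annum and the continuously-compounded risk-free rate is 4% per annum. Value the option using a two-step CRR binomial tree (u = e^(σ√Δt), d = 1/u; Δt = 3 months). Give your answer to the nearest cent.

$1.32

CRR parameters: u = e^(σ√Δt) = e^(0.3·√0.25) = 1.1618, d = 1/u = 0.8607
Per-period rate: rΔt = 0.04·0.25 = 0.01, so R = e^0.01 = 1.0101
Risk-neutral probability p = (e^0.01 − 0.8607)/(1.1618 − 0.8607) = 0.1493/0.3011 = 0.4959
Terminal stock prices: S_uu = 40.5, S_ud = 30, S_dd = 22.22
Terminal payoffs (S − K): max(5.496, 0) = 5.496, max(-5, 0) = 0, max(-12.78, 0) = 0
Node u (S = 34.86): V_u = e^(−0.01)·[0.4959·5.4958 + 0.5041·0.0000] = 2.6985
Node d (S = 25.82): V_d = e^(−0.01)·[0.4959·0.0000 + 0.5041·0.0000] = 0.0000
Node 0 (S = 30): V_0 = e^(−0.01)·[0.4959·2.6985 + 0.5041·0.0000] = 1.3250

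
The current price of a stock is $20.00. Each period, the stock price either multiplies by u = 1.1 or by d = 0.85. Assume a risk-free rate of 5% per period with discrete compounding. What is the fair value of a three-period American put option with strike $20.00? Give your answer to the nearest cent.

$0.76

Risk-neutral probability p = (1 + 0.05 − 0.85)/(1.1 − 0.85) = 0.2000/0.2500 = 0.8000
Terminal stock prices: S_uuu = 26.62, S_uud = 20.57, S_udd = 15.89, S_ddd = 12.28
Terminal payoffs (K − S): max(-6.62, 0) = 0, max(-0.57, 0) = 0, max(4.105, 0) = 4.105, max(7.718, 0) = 7.718
Node uu (S = 24.2): continuation = 1/1.05·[0.8000·0.0000 + 0.2000·0.0000] = 0.0000; exercise value = 0.0000 ≤ continuation, so V_uu = 0.0000
Node ud (S = 18.7): continuation = 1/1.05·[0.8000·0.0000 + 0.2000·4.1050] = 0.7819; exercise value = 1.3000 > continuation, so V_ud = 1.3000 (exercise)
Node dd (S = 14.45): continuation = 1/1.05·[0.8000·4.1050 + 0.2000·7.7175] = 4.5976; exercise value = 5.5500 > continuation, so V_dd = 5.5500 (exercise)
Node u (S = 22): continuation = 1/1.05·[0.8000·0.0000 + 0.2000·1.3000] = 0.2476; exercise value = 0.0000 ≤ continuation, so V_u = 0.2476
Node d (S = 17): continuation = 1/1.05·[0.8000·1.3000 + 0.2000·5.5500] = 2.0476; exercise value = 3.0000 > continuation, so V_d = 3.0000 (exercise)
Node 0 (S = 20): continuation = 1/1.05·[0.8000·0.2476 + 0.2000·3.0000] = 0.7601; exercise value = 0.0000 ≤ continuation, so V_0 = 0.7601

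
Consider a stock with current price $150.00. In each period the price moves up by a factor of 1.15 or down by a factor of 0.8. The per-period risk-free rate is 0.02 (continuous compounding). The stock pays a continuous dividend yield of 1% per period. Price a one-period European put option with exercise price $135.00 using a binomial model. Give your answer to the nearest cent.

Per-period risk-free factor R = e^0.02 = 1.0202; dividend-adjusted growth = e^(0.02−0.01) = 1.0101.
Risk-neutral probability p = (1.0101 − 0.8)/(1.15 − 0.8) = 0.2101/0.3500 = 0.6001
Terminal stock prices: S_u = 172.5, S_d = 120
Terminal payoffs (K − S): max(-37.5, 0) = 0, max(15, 0) = 15
Node 0 (S = 150): V_0 = e^(−0.02)·[0.6001·0.0000 + 0.3999·15.0000] = 5.8791

$5.88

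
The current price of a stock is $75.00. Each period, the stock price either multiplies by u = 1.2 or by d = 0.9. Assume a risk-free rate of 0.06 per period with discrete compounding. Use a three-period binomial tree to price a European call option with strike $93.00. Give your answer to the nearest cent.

Risk-neutral probability p = (1 + 0.06 − 0.9)/(1.2 − 0.9) = 0.1600/0.3000 = 0.5333
Terminal stock prices: S_uuu = 129.6, S_uud = 97.2, S_udd = 72.9, S_ddd = 54.68
Terminal payoffs (S − K): max(36.6, 0) = 36.6, max(4.2, 0) = 4.2, max(-20.1, 0) = 0, max(-38.32, 0) = 0
Node uu (S = 108): V_uu = 1/1.06·[0.5333·36.6000 + 0.4667·4.2000] = 20.2642
Node ud (S = 81): V_ud = 1/1.06·[0.5333·4.2000 + 0.4667·0.0000] = 2.1132
Node dd (S = 60.75): V_dd = 1/1.06·[0.5333·0.0000 + 0.4667·0.0000] = 0.0000
Node u (S = 90): V_u = 1/1.06·[0.5333·20.2642 + 0.4667·2.1132] = 11.1261
Node d (S = 67.5): V_d = 1/1.06·[0.5333·2.1132 + 0.4667·0.0000] = 1.0632
Node 0 (S = 75): V_0 = 1/1.06·[0.5333·11.1261 + 0.4667·1.0632] = 6.0662

$6.07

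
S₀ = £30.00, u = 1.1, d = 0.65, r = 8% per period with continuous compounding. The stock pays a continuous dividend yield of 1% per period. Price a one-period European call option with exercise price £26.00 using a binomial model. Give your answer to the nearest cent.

£6.07

Per-period risk-free factor R = e^0.08 = 1.0833; dividend-adjusted growth = e^(0.08−0.01) = 1.0725.
Risk-neutral probability p = (1.0725 − 0.65)/(1.1 − 0.65) = 0.4225/0.4500 = 0.9389
Terminal stock prices: S_u = 33, S_d = 19.5
Terminal payoffs (S − K): max(7, 0) = 7, max(-6.5, 0) = 0
Node 0 (S = 30): V_0 = e^(−0.08)·[0.9389·7.0000 + 0.0611·0.0000] = 6.0670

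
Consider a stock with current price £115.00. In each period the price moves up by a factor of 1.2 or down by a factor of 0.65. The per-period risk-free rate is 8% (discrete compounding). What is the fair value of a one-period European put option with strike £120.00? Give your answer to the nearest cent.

£9.14

Risk-neutral probability p = (1 + 0.08 − 0.65)/(1.2 − 0.65) = 0.4300/0.5500 = 0.7818
Terminal stock prices: S_u = 138, S_d = 74.75
Terminal payoffs (K − S): max(-18, 0) = 0, max(45.25, 0) = 45.25
Node 0 (S = 115): V_0 = 1/1.08·[0.7818·0.0000 + 0.2182·45.2500] = 9.1414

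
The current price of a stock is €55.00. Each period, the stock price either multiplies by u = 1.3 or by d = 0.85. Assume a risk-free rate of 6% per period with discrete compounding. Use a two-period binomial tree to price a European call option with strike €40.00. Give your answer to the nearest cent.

€19.47

Risk-neutral probability p = (1 + 0.06 − 0.85)/(1.3 − 0.85) = 0.2100/0.4500 = 0.4667
Terminal stock prices: S_uu = 92.95, S_ud = 60.77, S_dd = 39.74
Terminal payoffs (S − K): max(52.95, 0) = 52.95, max(20.77, 0) = 20.77, max(-0.2625, 0) = 0
Node u (S = 71.5): V_u = 1/1.06·[0.4667·52.9500 + 0.5333·20.7750] = 33.7642
Node d (S = 46.75): V_d = 1/1.06·[0.4667·20.7750 + 0.5333·0.0000] = 9.1462
Node 0 (S = 55): V_0 = 1/1.06·[0.4667·33.7642 + 0.5333·9.1462] = 19.4666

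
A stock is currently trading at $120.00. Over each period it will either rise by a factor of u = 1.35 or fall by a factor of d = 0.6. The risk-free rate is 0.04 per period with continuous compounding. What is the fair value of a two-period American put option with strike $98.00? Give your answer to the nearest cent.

$10.48

Risk-neutral probability p = (e^0.04 − 0.6)/(1.35 − 0.6) = 0.4408/0.7500 = 0.5877
Terminal stock prices: S_uu = 218.7, S_ud = 97.2, S_dd = 43.2
Terminal payoffs (K − S): max(-120.7, 0) = 0, max(0.8, 0) = 0.8, max(54.8, 0) = 54.8
Node u (S = 162): continuation = e^(−0.04)·[0.5877·0.0000 + 0.4123·0.8000] = 0.3169; exercise value = 0.0000 ≤ continuation, so V_u = 0.3169
Node d (S = 72): continuation = e^(−0.04)·[0.5877·0.8000 + 0.4123·54.8000] = 22.1574; exercise value = 26.0000 > continuation, so V_d = 26.0000 (exercise)
Node 0 (S = 120): continuation = e^(−0.04)·[0.5877·0.3169 + 0.4123·26.0000] = 10.4772; exercise value = 0.0000 ≤ continuation, so V_0 = 10.4772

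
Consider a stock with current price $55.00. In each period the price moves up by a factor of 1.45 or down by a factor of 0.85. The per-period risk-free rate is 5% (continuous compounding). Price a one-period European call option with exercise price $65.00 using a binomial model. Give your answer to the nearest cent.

$4.71

Risk-neutral probability p = (e^0.05 − 0.85)/(1.45 − 0.85) = 0.2013/0.6000 = 0.3355
Terminal stock prices: S_u = 79.75, S_d = 46.75
Terminal payoffs (S − K): max(14.75, 0) = 14.75, max(-18.25, 0) = 0
Node 0 (S = 55): V_0 = e^(−0.05)·[0.3355·14.7500 + 0.6645·0.0000] = 4.7066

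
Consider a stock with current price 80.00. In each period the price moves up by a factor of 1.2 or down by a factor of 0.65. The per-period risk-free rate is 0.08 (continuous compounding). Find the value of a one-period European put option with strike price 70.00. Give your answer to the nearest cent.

Risk-neutral probability p = (e^0.08 − 0.65)/(1.2 − 0.65) = 0.4333/0.5500 = 0.7878
Terminal stock prices: S_u = 96, S_d = 52
Terminal payoffs (K − S): max(-26, 0) = 0, max(18, 0) = 18
Node 0 (S = 80): V_0 = e^(−0.08)·[0.7878·0.0000 + 0.2122·18.0000] = 3.5260

3.53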